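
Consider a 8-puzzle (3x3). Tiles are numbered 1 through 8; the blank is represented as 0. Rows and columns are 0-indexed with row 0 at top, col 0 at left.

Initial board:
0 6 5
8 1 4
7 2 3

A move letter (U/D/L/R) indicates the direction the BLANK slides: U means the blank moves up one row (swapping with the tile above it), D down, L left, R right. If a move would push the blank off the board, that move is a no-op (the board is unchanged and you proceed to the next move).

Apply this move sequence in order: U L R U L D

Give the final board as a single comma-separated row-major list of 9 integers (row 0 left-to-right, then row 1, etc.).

After move 1 (U):
0 6 5
8 1 4
7 2 3

After move 2 (L):
0 6 5
8 1 4
7 2 3

After move 3 (R):
6 0 5
8 1 4
7 2 3

After move 4 (U):
6 0 5
8 1 4
7 2 3

After move 5 (L):
0 6 5
8 1 4
7 2 3

After move 6 (D):
8 6 5
0 1 4
7 2 3

Answer: 8, 6, 5, 0, 1, 4, 7, 2, 3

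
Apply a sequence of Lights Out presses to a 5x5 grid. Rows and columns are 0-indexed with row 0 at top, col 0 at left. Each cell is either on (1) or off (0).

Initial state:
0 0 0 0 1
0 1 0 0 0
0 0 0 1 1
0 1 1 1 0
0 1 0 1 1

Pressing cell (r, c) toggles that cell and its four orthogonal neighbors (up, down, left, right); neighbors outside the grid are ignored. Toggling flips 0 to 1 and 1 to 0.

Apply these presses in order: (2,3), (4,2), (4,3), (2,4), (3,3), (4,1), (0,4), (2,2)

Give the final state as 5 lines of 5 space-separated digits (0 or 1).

Answer: 0 0 0 1 0
0 1 1 1 0
0 1 0 1 1
0 0 0 0 0
1 1 1 0 0

Derivation:
After press 1 at (2,3):
0 0 0 0 1
0 1 0 1 0
0 0 1 0 0
0 1 1 0 0
0 1 0 1 1

After press 2 at (4,2):
0 0 0 0 1
0 1 0 1 0
0 0 1 0 0
0 1 0 0 0
0 0 1 0 1

After press 3 at (4,3):
0 0 0 0 1
0 1 0 1 0
0 0 1 0 0
0 1 0 1 0
0 0 0 1 0

After press 4 at (2,4):
0 0 0 0 1
0 1 0 1 1
0 0 1 1 1
0 1 0 1 1
0 0 0 1 0

After press 5 at (3,3):
0 0 0 0 1
0 1 0 1 1
0 0 1 0 1
0 1 1 0 0
0 0 0 0 0

After press 6 at (4,1):
0 0 0 0 1
0 1 0 1 1
0 0 1 0 1
0 0 1 0 0
1 1 1 0 0

After press 7 at (0,4):
0 0 0 1 0
0 1 0 1 0
0 0 1 0 1
0 0 1 0 0
1 1 1 0 0

After press 8 at (2,2):
0 0 0 1 0
0 1 1 1 0
0 1 0 1 1
0 0 0 0 0
1 1 1 0 0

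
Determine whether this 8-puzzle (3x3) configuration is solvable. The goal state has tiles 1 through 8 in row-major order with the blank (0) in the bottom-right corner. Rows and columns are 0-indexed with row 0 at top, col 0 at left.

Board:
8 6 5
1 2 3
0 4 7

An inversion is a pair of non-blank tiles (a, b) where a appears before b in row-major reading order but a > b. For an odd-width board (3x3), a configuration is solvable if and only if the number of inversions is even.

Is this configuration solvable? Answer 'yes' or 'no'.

Answer: yes

Derivation:
Inversions (pairs i<j in row-major order where tile[i] > tile[j] > 0): 16
16 is even, so the puzzle is solvable.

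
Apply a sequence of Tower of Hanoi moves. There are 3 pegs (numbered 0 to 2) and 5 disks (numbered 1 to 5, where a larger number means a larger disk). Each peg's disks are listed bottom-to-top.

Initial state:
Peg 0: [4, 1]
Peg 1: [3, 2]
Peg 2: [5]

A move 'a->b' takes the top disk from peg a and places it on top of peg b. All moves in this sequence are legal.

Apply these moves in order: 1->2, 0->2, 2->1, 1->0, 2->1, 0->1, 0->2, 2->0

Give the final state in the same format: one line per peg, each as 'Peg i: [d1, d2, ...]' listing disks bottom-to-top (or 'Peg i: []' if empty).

After move 1 (1->2):
Peg 0: [4, 1]
Peg 1: [3]
Peg 2: [5, 2]

After move 2 (0->2):
Peg 0: [4]
Peg 1: [3]
Peg 2: [5, 2, 1]

After move 3 (2->1):
Peg 0: [4]
Peg 1: [3, 1]
Peg 2: [5, 2]

After move 4 (1->0):
Peg 0: [4, 1]
Peg 1: [3]
Peg 2: [5, 2]

After move 5 (2->1):
Peg 0: [4, 1]
Peg 1: [3, 2]
Peg 2: [5]

After move 6 (0->1):
Peg 0: [4]
Peg 1: [3, 2, 1]
Peg 2: [5]

After move 7 (0->2):
Peg 0: []
Peg 1: [3, 2, 1]
Peg 2: [5, 4]

After move 8 (2->0):
Peg 0: [4]
Peg 1: [3, 2, 1]
Peg 2: [5]

Answer: Peg 0: [4]
Peg 1: [3, 2, 1]
Peg 2: [5]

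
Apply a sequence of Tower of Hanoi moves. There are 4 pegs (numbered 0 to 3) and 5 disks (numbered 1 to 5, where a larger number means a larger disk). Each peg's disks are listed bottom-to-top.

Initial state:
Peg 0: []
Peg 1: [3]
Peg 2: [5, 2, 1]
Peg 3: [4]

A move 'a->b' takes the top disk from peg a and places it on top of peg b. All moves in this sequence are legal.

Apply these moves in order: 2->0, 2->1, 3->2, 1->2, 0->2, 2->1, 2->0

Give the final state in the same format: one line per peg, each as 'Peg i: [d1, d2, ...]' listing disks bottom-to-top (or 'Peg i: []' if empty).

Answer: Peg 0: [2]
Peg 1: [3, 1]
Peg 2: [5, 4]
Peg 3: []

Derivation:
After move 1 (2->0):
Peg 0: [1]
Peg 1: [3]
Peg 2: [5, 2]
Peg 3: [4]

After move 2 (2->1):
Peg 0: [1]
Peg 1: [3, 2]
Peg 2: [5]
Peg 3: [4]

After move 3 (3->2):
Peg 0: [1]
Peg 1: [3, 2]
Peg 2: [5, 4]
Peg 3: []

After move 4 (1->2):
Peg 0: [1]
Peg 1: [3]
Peg 2: [5, 4, 2]
Peg 3: []

After move 5 (0->2):
Peg 0: []
Peg 1: [3]
Peg 2: [5, 4, 2, 1]
Peg 3: []

After move 6 (2->1):
Peg 0: []
Peg 1: [3, 1]
Peg 2: [5, 4, 2]
Peg 3: []

After move 7 (2->0):
Peg 0: [2]
Peg 1: [3, 1]
Peg 2: [5, 4]
Peg 3: []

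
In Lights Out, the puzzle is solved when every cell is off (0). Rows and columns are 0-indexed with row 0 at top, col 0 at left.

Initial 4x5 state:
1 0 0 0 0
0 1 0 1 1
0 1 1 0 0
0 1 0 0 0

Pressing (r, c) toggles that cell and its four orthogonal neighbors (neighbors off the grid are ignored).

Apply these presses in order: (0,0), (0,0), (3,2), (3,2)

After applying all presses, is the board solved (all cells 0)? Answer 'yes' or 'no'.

After press 1 at (0,0):
0 1 0 0 0
1 1 0 1 1
0 1 1 0 0
0 1 0 0 0

After press 2 at (0,0):
1 0 0 0 0
0 1 0 1 1
0 1 1 0 0
0 1 0 0 0

After press 3 at (3,2):
1 0 0 0 0
0 1 0 1 1
0 1 0 0 0
0 0 1 1 0

After press 4 at (3,2):
1 0 0 0 0
0 1 0 1 1
0 1 1 0 0
0 1 0 0 0

Lights still on: 7

Answer: no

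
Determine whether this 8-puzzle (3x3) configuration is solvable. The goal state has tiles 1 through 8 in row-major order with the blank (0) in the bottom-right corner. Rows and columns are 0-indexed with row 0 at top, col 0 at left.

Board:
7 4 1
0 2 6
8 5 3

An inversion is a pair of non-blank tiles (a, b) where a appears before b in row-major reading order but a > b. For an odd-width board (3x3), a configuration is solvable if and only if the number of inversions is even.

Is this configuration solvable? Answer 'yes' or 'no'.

Answer: yes

Derivation:
Inversions (pairs i<j in row-major order where tile[i] > tile[j] > 0): 14
14 is even, so the puzzle is solvable.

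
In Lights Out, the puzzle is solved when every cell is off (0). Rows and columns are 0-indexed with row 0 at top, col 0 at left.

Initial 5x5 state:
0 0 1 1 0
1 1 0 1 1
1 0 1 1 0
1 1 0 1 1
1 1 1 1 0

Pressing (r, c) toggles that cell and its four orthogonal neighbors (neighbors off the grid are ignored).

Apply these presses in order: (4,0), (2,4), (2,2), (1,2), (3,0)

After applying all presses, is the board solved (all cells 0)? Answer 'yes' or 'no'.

Answer: no

Derivation:
After press 1 at (4,0):
0 0 1 1 0
1 1 0 1 1
1 0 1 1 0
0 1 0 1 1
0 0 1 1 0

After press 2 at (2,4):
0 0 1 1 0
1 1 0 1 0
1 0 1 0 1
0 1 0 1 0
0 0 1 1 0

After press 3 at (2,2):
0 0 1 1 0
1 1 1 1 0
1 1 0 1 1
0 1 1 1 0
0 0 1 1 0

After press 4 at (1,2):
0 0 0 1 0
1 0 0 0 0
1 1 1 1 1
0 1 1 1 0
0 0 1 1 0

After press 5 at (3,0):
0 0 0 1 0
1 0 0 0 0
0 1 1 1 1
1 0 1 1 0
1 0 1 1 0

Lights still on: 12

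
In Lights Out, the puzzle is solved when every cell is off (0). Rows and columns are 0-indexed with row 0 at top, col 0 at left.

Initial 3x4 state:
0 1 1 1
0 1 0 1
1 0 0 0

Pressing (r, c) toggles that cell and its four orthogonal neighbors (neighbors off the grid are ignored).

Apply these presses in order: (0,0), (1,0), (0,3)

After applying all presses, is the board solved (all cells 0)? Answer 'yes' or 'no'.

After press 1 at (0,0):
1 0 1 1
1 1 0 1
1 0 0 0

After press 2 at (1,0):
0 0 1 1
0 0 0 1
0 0 0 0

After press 3 at (0,3):
0 0 0 0
0 0 0 0
0 0 0 0

Lights still on: 0

Answer: yes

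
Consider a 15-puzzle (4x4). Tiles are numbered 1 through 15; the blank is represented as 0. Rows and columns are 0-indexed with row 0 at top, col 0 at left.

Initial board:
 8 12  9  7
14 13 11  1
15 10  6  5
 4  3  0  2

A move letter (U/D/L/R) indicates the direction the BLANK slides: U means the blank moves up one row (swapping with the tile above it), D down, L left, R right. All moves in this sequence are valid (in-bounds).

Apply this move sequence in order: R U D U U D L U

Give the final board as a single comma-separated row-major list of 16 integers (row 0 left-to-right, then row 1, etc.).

After move 1 (R):
 8 12  9  7
14 13 11  1
15 10  6  5
 4  3  2  0

After move 2 (U):
 8 12  9  7
14 13 11  1
15 10  6  0
 4  3  2  5

After move 3 (D):
 8 12  9  7
14 13 11  1
15 10  6  5
 4  3  2  0

After move 4 (U):
 8 12  9  7
14 13 11  1
15 10  6  0
 4  3  2  5

After move 5 (U):
 8 12  9  7
14 13 11  0
15 10  6  1
 4  3  2  5

After move 6 (D):
 8 12  9  7
14 13 11  1
15 10  6  0
 4  3  2  5

After move 7 (L):
 8 12  9  7
14 13 11  1
15 10  0  6
 4  3  2  5

After move 8 (U):
 8 12  9  7
14 13  0  1
15 10 11  6
 4  3  2  5

Answer: 8, 12, 9, 7, 14, 13, 0, 1, 15, 10, 11, 6, 4, 3, 2, 5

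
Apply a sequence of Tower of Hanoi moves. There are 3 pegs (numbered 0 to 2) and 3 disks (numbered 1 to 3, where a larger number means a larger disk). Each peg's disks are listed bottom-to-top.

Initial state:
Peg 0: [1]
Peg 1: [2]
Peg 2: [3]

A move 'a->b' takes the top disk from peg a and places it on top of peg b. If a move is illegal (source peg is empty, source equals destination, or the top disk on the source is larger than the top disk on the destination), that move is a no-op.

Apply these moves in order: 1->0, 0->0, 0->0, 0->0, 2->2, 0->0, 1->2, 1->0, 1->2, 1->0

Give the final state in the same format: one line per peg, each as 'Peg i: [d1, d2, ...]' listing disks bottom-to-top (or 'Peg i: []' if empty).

Answer: Peg 0: [1]
Peg 1: []
Peg 2: [3, 2]

Derivation:
After move 1 (1->0):
Peg 0: [1]
Peg 1: [2]
Peg 2: [3]

After move 2 (0->0):
Peg 0: [1]
Peg 1: [2]
Peg 2: [3]

After move 3 (0->0):
Peg 0: [1]
Peg 1: [2]
Peg 2: [3]

After move 4 (0->0):
Peg 0: [1]
Peg 1: [2]
Peg 2: [3]

After move 5 (2->2):
Peg 0: [1]
Peg 1: [2]
Peg 2: [3]

After move 6 (0->0):
Peg 0: [1]
Peg 1: [2]
Peg 2: [3]

After move 7 (1->2):
Peg 0: [1]
Peg 1: []
Peg 2: [3, 2]

After move 8 (1->0):
Peg 0: [1]
Peg 1: []
Peg 2: [3, 2]

After move 9 (1->2):
Peg 0: [1]
Peg 1: []
Peg 2: [3, 2]

After move 10 (1->0):
Peg 0: [1]
Peg 1: []
Peg 2: [3, 2]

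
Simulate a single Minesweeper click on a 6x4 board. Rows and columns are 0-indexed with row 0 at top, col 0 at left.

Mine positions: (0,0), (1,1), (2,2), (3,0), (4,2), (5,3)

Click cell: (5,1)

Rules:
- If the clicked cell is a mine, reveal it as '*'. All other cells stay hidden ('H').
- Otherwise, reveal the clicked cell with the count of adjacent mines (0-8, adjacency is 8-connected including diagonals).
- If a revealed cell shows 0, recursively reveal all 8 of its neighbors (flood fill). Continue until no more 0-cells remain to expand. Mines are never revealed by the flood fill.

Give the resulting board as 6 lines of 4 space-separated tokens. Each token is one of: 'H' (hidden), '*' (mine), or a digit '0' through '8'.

H H H H
H H H H
H H H H
H H H H
H H H H
H 1 H H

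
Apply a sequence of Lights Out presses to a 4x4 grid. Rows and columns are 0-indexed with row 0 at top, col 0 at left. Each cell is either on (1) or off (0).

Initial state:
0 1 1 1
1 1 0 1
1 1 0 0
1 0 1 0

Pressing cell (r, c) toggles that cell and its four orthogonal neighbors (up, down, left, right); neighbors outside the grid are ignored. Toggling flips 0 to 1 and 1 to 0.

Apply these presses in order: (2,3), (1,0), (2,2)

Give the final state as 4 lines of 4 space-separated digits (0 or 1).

Answer: 1 1 1 1
0 0 1 0
0 0 0 0
1 0 0 1

Derivation:
After press 1 at (2,3):
0 1 1 1
1 1 0 0
1 1 1 1
1 0 1 1

After press 2 at (1,0):
1 1 1 1
0 0 0 0
0 1 1 1
1 0 1 1

After press 3 at (2,2):
1 1 1 1
0 0 1 0
0 0 0 0
1 0 0 1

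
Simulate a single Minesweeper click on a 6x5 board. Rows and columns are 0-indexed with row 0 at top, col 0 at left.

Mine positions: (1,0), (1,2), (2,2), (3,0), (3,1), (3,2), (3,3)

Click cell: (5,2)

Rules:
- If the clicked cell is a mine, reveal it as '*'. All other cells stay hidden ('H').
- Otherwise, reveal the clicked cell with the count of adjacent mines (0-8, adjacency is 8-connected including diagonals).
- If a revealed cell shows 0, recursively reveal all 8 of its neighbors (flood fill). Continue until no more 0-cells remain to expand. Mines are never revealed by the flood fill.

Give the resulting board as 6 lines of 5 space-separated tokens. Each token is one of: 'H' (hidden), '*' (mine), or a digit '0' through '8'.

H H H H H
H H H H H
H H H H H
H H H H H
2 3 3 2 1
0 0 0 0 0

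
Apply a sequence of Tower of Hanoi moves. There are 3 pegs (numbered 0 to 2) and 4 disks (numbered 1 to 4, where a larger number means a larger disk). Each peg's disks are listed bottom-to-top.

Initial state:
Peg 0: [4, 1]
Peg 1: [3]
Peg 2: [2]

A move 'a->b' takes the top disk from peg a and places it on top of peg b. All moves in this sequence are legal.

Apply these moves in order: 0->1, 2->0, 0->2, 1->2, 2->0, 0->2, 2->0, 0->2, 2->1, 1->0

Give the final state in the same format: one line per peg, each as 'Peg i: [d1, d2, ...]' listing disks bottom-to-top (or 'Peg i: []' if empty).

After move 1 (0->1):
Peg 0: [4]
Peg 1: [3, 1]
Peg 2: [2]

After move 2 (2->0):
Peg 0: [4, 2]
Peg 1: [3, 1]
Peg 2: []

After move 3 (0->2):
Peg 0: [4]
Peg 1: [3, 1]
Peg 2: [2]

After move 4 (1->2):
Peg 0: [4]
Peg 1: [3]
Peg 2: [2, 1]

After move 5 (2->0):
Peg 0: [4, 1]
Peg 1: [3]
Peg 2: [2]

After move 6 (0->2):
Peg 0: [4]
Peg 1: [3]
Peg 2: [2, 1]

After move 7 (2->0):
Peg 0: [4, 1]
Peg 1: [3]
Peg 2: [2]

After move 8 (0->2):
Peg 0: [4]
Peg 1: [3]
Peg 2: [2, 1]

After move 9 (2->1):
Peg 0: [4]
Peg 1: [3, 1]
Peg 2: [2]

After move 10 (1->0):
Peg 0: [4, 1]
Peg 1: [3]
Peg 2: [2]

Answer: Peg 0: [4, 1]
Peg 1: [3]
Peg 2: [2]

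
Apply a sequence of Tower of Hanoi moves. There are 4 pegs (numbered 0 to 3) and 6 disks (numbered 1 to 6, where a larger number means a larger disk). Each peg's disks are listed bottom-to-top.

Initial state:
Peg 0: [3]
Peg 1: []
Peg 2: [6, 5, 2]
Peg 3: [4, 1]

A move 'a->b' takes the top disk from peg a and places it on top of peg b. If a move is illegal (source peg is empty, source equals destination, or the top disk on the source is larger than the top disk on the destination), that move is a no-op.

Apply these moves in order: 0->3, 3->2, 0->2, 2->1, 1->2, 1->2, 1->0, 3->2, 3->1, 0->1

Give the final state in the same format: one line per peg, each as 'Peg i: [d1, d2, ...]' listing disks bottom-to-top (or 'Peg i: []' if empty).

After move 1 (0->3):
Peg 0: [3]
Peg 1: []
Peg 2: [6, 5, 2]
Peg 3: [4, 1]

After move 2 (3->2):
Peg 0: [3]
Peg 1: []
Peg 2: [6, 5, 2, 1]
Peg 3: [4]

After move 3 (0->2):
Peg 0: [3]
Peg 1: []
Peg 2: [6, 5, 2, 1]
Peg 3: [4]

After move 4 (2->1):
Peg 0: [3]
Peg 1: [1]
Peg 2: [6, 5, 2]
Peg 3: [4]

After move 5 (1->2):
Peg 0: [3]
Peg 1: []
Peg 2: [6, 5, 2, 1]
Peg 3: [4]

After move 6 (1->2):
Peg 0: [3]
Peg 1: []
Peg 2: [6, 5, 2, 1]
Peg 3: [4]

After move 7 (1->0):
Peg 0: [3]
Peg 1: []
Peg 2: [6, 5, 2, 1]
Peg 3: [4]

After move 8 (3->2):
Peg 0: [3]
Peg 1: []
Peg 2: [6, 5, 2, 1]
Peg 3: [4]

After move 9 (3->1):
Peg 0: [3]
Peg 1: [4]
Peg 2: [6, 5, 2, 1]
Peg 3: []

After move 10 (0->1):
Peg 0: []
Peg 1: [4, 3]
Peg 2: [6, 5, 2, 1]
Peg 3: []

Answer: Peg 0: []
Peg 1: [4, 3]
Peg 2: [6, 5, 2, 1]
Peg 3: []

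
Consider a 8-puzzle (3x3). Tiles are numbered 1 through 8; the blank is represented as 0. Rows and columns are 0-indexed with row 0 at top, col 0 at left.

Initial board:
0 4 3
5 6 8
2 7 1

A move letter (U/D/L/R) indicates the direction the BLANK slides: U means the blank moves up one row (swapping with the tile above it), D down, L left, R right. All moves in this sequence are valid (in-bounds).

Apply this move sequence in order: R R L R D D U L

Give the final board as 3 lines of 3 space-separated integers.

Answer: 4 3 8
5 0 6
2 7 1

Derivation:
After move 1 (R):
4 0 3
5 6 8
2 7 1

After move 2 (R):
4 3 0
5 6 8
2 7 1

After move 3 (L):
4 0 3
5 6 8
2 7 1

After move 4 (R):
4 3 0
5 6 8
2 7 1

After move 5 (D):
4 3 8
5 6 0
2 7 1

After move 6 (D):
4 3 8
5 6 1
2 7 0

After move 7 (U):
4 3 8
5 6 0
2 7 1

After move 8 (L):
4 3 8
5 0 6
2 7 1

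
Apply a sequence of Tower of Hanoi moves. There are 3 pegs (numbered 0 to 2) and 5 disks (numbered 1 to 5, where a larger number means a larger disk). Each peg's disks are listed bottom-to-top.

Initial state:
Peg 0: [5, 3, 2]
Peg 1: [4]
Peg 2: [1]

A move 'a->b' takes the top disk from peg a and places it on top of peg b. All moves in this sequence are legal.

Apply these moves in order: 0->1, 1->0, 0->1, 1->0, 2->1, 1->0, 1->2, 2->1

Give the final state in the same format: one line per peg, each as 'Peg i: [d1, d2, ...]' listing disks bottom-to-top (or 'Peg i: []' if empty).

Answer: Peg 0: [5, 3, 2, 1]
Peg 1: [4]
Peg 2: []

Derivation:
After move 1 (0->1):
Peg 0: [5, 3]
Peg 1: [4, 2]
Peg 2: [1]

After move 2 (1->0):
Peg 0: [5, 3, 2]
Peg 1: [4]
Peg 2: [1]

After move 3 (0->1):
Peg 0: [5, 3]
Peg 1: [4, 2]
Peg 2: [1]

After move 4 (1->0):
Peg 0: [5, 3, 2]
Peg 1: [4]
Peg 2: [1]

After move 5 (2->1):
Peg 0: [5, 3, 2]
Peg 1: [4, 1]
Peg 2: []

After move 6 (1->0):
Peg 0: [5, 3, 2, 1]
Peg 1: [4]
Peg 2: []

After move 7 (1->2):
Peg 0: [5, 3, 2, 1]
Peg 1: []
Peg 2: [4]

After move 8 (2->1):
Peg 0: [5, 3, 2, 1]
Peg 1: [4]
Peg 2: []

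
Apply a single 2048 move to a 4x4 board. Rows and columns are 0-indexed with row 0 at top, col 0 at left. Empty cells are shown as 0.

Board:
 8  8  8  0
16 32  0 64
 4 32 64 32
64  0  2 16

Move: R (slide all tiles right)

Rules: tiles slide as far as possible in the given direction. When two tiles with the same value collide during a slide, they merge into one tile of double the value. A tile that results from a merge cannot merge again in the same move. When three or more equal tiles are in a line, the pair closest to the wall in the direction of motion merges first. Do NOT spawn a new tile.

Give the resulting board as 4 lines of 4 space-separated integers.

Answer:  0  0  8 16
 0 16 32 64
 4 32 64 32
 0 64  2 16

Derivation:
Slide right:
row 0: [8, 8, 8, 0] -> [0, 0, 8, 16]
row 1: [16, 32, 0, 64] -> [0, 16, 32, 64]
row 2: [4, 32, 64, 32] -> [4, 32, 64, 32]
row 3: [64, 0, 2, 16] -> [0, 64, 2, 16]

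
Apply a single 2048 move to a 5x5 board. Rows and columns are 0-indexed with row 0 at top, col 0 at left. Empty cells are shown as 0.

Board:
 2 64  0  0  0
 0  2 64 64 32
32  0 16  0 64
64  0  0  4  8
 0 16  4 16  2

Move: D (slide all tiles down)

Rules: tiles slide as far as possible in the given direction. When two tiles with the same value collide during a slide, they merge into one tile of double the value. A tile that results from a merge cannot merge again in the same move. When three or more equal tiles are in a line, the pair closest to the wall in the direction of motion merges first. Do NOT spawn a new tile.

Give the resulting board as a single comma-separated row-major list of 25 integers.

Slide down:
col 0: [2, 0, 32, 64, 0] -> [0, 0, 2, 32, 64]
col 1: [64, 2, 0, 0, 16] -> [0, 0, 64, 2, 16]
col 2: [0, 64, 16, 0, 4] -> [0, 0, 64, 16, 4]
col 3: [0, 64, 0, 4, 16] -> [0, 0, 64, 4, 16]
col 4: [0, 32, 64, 8, 2] -> [0, 32, 64, 8, 2]

Answer: 0, 0, 0, 0, 0, 0, 0, 0, 0, 32, 2, 64, 64, 64, 64, 32, 2, 16, 4, 8, 64, 16, 4, 16, 2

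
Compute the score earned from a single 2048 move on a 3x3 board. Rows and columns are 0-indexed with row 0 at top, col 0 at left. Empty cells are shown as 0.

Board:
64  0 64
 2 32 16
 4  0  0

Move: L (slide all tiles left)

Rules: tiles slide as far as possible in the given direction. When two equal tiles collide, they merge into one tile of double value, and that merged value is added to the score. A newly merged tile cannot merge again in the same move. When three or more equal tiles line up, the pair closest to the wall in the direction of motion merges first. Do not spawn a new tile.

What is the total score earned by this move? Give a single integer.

Answer: 128

Derivation:
Slide left:
row 0: [64, 0, 64] -> [128, 0, 0]  score +128 (running 128)
row 1: [2, 32, 16] -> [2, 32, 16]  score +0 (running 128)
row 2: [4, 0, 0] -> [4, 0, 0]  score +0 (running 128)
Board after move:
128   0   0
  2  32  16
  4   0   0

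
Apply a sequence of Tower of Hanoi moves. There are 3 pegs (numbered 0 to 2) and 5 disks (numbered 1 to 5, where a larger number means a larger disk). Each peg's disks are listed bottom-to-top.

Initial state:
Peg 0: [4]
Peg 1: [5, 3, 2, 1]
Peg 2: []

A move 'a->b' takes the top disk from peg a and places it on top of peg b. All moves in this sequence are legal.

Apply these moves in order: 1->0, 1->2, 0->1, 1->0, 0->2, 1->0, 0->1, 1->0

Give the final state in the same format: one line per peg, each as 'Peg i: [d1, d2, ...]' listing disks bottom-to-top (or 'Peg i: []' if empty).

Answer: Peg 0: [4, 3]
Peg 1: [5]
Peg 2: [2, 1]

Derivation:
After move 1 (1->0):
Peg 0: [4, 1]
Peg 1: [5, 3, 2]
Peg 2: []

After move 2 (1->2):
Peg 0: [4, 1]
Peg 1: [5, 3]
Peg 2: [2]

After move 3 (0->1):
Peg 0: [4]
Peg 1: [5, 3, 1]
Peg 2: [2]

After move 4 (1->0):
Peg 0: [4, 1]
Peg 1: [5, 3]
Peg 2: [2]

After move 5 (0->2):
Peg 0: [4]
Peg 1: [5, 3]
Peg 2: [2, 1]

After move 6 (1->0):
Peg 0: [4, 3]
Peg 1: [5]
Peg 2: [2, 1]

After move 7 (0->1):
Peg 0: [4]
Peg 1: [5, 3]
Peg 2: [2, 1]

After move 8 (1->0):
Peg 0: [4, 3]
Peg 1: [5]
Peg 2: [2, 1]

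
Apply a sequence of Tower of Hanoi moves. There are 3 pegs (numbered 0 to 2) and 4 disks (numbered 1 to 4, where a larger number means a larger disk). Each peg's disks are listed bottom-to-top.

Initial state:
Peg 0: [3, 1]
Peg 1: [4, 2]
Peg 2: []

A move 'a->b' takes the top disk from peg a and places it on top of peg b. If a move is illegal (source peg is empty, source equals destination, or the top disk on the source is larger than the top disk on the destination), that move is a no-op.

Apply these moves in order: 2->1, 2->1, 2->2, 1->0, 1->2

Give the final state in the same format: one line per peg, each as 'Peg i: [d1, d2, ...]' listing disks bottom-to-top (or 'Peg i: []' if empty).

Answer: Peg 0: [3, 1]
Peg 1: [4]
Peg 2: [2]

Derivation:
After move 1 (2->1):
Peg 0: [3, 1]
Peg 1: [4, 2]
Peg 2: []

After move 2 (2->1):
Peg 0: [3, 1]
Peg 1: [4, 2]
Peg 2: []

After move 3 (2->2):
Peg 0: [3, 1]
Peg 1: [4, 2]
Peg 2: []

After move 4 (1->0):
Peg 0: [3, 1]
Peg 1: [4, 2]
Peg 2: []

After move 5 (1->2):
Peg 0: [3, 1]
Peg 1: [4]
Peg 2: [2]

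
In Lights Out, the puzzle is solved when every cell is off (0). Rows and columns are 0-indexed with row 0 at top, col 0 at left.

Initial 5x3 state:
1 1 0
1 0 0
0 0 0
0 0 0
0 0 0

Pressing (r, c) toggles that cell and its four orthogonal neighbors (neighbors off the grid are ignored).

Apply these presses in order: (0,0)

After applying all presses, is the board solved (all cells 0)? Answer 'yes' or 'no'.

After press 1 at (0,0):
0 0 0
0 0 0
0 0 0
0 0 0
0 0 0

Lights still on: 0

Answer: yes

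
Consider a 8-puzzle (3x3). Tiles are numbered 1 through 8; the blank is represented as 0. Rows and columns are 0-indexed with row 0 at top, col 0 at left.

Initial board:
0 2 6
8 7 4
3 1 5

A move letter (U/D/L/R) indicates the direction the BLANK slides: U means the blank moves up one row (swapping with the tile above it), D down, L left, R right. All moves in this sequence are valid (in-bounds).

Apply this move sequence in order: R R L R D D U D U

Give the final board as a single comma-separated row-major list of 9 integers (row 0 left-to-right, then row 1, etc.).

After move 1 (R):
2 0 6
8 7 4
3 1 5

After move 2 (R):
2 6 0
8 7 4
3 1 5

After move 3 (L):
2 0 6
8 7 4
3 1 5

After move 4 (R):
2 6 0
8 7 4
3 1 5

After move 5 (D):
2 6 4
8 7 0
3 1 5

After move 6 (D):
2 6 4
8 7 5
3 1 0

After move 7 (U):
2 6 4
8 7 0
3 1 5

After move 8 (D):
2 6 4
8 7 5
3 1 0

After move 9 (U):
2 6 4
8 7 0
3 1 5

Answer: 2, 6, 4, 8, 7, 0, 3, 1, 5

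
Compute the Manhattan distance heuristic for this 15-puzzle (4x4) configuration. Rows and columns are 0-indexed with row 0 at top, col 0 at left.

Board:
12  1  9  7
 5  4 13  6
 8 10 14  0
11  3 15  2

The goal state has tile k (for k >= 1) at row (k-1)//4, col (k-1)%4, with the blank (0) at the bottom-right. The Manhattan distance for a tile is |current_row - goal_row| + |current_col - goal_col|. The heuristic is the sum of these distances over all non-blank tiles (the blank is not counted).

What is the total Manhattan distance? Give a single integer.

Answer: 39

Derivation:
Tile 12: (0,0)->(2,3) = 5
Tile 1: (0,1)->(0,0) = 1
Tile 9: (0,2)->(2,0) = 4
Tile 7: (0,3)->(1,2) = 2
Tile 5: (1,0)->(1,0) = 0
Tile 4: (1,1)->(0,3) = 3
Tile 13: (1,2)->(3,0) = 4
Tile 6: (1,3)->(1,1) = 2
Tile 8: (2,0)->(1,3) = 4
Tile 10: (2,1)->(2,1) = 0
Tile 14: (2,2)->(3,1) = 2
Tile 11: (3,0)->(2,2) = 3
Tile 3: (3,1)->(0,2) = 4
Tile 15: (3,2)->(3,2) = 0
Tile 2: (3,3)->(0,1) = 5
Sum: 5 + 1 + 4 + 2 + 0 + 3 + 4 + 2 + 4 + 0 + 2 + 3 + 4 + 0 + 5 = 39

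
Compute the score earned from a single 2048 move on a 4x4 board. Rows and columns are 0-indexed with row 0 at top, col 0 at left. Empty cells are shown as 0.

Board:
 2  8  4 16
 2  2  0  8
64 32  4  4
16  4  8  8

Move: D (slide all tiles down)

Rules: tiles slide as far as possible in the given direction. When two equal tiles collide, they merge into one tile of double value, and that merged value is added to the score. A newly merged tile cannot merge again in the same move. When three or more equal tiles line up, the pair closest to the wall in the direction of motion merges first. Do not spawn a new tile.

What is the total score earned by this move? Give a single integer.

Answer: 12

Derivation:
Slide down:
col 0: [2, 2, 64, 16] -> [0, 4, 64, 16]  score +4 (running 4)
col 1: [8, 2, 32, 4] -> [8, 2, 32, 4]  score +0 (running 4)
col 2: [4, 0, 4, 8] -> [0, 0, 8, 8]  score +8 (running 12)
col 3: [16, 8, 4, 8] -> [16, 8, 4, 8]  score +0 (running 12)
Board after move:
 0  8  0 16
 4  2  0  8
64 32  8  4
16  4  8  8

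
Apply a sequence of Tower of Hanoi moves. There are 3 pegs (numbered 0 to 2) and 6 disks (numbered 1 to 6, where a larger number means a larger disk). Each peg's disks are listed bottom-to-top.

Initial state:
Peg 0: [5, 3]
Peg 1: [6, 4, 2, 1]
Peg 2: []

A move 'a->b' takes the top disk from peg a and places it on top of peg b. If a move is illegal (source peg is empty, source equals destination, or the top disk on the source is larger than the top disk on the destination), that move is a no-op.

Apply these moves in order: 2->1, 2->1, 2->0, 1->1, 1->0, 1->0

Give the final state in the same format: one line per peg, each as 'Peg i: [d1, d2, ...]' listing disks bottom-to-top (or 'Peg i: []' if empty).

Answer: Peg 0: [5, 3, 1]
Peg 1: [6, 4, 2]
Peg 2: []

Derivation:
After move 1 (2->1):
Peg 0: [5, 3]
Peg 1: [6, 4, 2, 1]
Peg 2: []

After move 2 (2->1):
Peg 0: [5, 3]
Peg 1: [6, 4, 2, 1]
Peg 2: []

After move 3 (2->0):
Peg 0: [5, 3]
Peg 1: [6, 4, 2, 1]
Peg 2: []

After move 4 (1->1):
Peg 0: [5, 3]
Peg 1: [6, 4, 2, 1]
Peg 2: []

After move 5 (1->0):
Peg 0: [5, 3, 1]
Peg 1: [6, 4, 2]
Peg 2: []

After move 6 (1->0):
Peg 0: [5, 3, 1]
Peg 1: [6, 4, 2]
Peg 2: []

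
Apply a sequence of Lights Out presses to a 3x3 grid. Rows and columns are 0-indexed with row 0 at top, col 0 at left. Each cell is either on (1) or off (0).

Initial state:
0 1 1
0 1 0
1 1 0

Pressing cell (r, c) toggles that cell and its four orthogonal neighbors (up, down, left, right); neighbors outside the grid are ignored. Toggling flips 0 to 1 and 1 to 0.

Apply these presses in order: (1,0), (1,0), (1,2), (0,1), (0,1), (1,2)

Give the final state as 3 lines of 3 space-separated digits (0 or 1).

Answer: 0 1 1
0 1 0
1 1 0

Derivation:
After press 1 at (1,0):
1 1 1
1 0 0
0 1 0

After press 2 at (1,0):
0 1 1
0 1 0
1 1 0

After press 3 at (1,2):
0 1 0
0 0 1
1 1 1

After press 4 at (0,1):
1 0 1
0 1 1
1 1 1

After press 5 at (0,1):
0 1 0
0 0 1
1 1 1

After press 6 at (1,2):
0 1 1
0 1 0
1 1 0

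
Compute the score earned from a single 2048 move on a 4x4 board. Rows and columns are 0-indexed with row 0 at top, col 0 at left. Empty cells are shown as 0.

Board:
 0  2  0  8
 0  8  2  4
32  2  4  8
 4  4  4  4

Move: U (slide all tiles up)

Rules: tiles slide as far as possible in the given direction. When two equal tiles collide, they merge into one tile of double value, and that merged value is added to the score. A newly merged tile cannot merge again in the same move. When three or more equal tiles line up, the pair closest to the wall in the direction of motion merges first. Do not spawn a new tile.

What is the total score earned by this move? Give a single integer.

Slide up:
col 0: [0, 0, 32, 4] -> [32, 4, 0, 0]  score +0 (running 0)
col 1: [2, 8, 2, 4] -> [2, 8, 2, 4]  score +0 (running 0)
col 2: [0, 2, 4, 4] -> [2, 8, 0, 0]  score +8 (running 8)
col 3: [8, 4, 8, 4] -> [8, 4, 8, 4]  score +0 (running 8)
Board after move:
32  2  2  8
 4  8  8  4
 0  2  0  8
 0  4  0  4

Answer: 8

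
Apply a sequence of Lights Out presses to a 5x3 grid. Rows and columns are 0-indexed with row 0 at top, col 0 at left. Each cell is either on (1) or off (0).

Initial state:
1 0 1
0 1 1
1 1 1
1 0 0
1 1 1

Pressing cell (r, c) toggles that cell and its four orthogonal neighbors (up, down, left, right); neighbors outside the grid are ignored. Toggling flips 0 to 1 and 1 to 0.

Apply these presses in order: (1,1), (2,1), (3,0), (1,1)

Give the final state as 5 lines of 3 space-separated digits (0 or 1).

Answer: 1 0 1
0 0 1
1 0 0
0 0 0
0 1 1

Derivation:
After press 1 at (1,1):
1 1 1
1 0 0
1 0 1
1 0 0
1 1 1

After press 2 at (2,1):
1 1 1
1 1 0
0 1 0
1 1 0
1 1 1

After press 3 at (3,0):
1 1 1
1 1 0
1 1 0
0 0 0
0 1 1

After press 4 at (1,1):
1 0 1
0 0 1
1 0 0
0 0 0
0 1 1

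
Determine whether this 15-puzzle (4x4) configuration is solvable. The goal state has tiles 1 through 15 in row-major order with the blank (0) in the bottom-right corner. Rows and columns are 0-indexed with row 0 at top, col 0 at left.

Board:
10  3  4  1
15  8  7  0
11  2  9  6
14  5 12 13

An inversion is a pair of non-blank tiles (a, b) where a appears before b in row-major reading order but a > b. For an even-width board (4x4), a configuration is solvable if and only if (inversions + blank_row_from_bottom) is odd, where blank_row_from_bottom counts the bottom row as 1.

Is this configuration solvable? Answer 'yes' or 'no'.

Inversions: 40
Blank is in row 1 (0-indexed from top), which is row 3 counting from the bottom (bottom = 1).
40 + 3 = 43, which is odd, so the puzzle is solvable.

Answer: yes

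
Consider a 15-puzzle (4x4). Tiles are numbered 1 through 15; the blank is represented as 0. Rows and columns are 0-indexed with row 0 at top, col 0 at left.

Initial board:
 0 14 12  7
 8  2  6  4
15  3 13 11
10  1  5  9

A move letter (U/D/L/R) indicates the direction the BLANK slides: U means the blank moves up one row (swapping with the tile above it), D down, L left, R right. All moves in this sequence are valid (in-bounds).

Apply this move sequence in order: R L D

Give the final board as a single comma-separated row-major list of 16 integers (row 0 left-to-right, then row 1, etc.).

After move 1 (R):
14  0 12  7
 8  2  6  4
15  3 13 11
10  1  5  9

After move 2 (L):
 0 14 12  7
 8  2  6  4
15  3 13 11
10  1  5  9

After move 3 (D):
 8 14 12  7
 0  2  6  4
15  3 13 11
10  1  5  9

Answer: 8, 14, 12, 7, 0, 2, 6, 4, 15, 3, 13, 11, 10, 1, 5, 9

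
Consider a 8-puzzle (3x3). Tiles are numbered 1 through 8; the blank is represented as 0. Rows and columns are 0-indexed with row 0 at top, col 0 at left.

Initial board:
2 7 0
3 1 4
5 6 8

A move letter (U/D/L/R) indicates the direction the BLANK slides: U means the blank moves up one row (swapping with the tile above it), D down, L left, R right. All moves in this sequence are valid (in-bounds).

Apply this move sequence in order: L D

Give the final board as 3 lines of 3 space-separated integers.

After move 1 (L):
2 0 7
3 1 4
5 6 8

After move 2 (D):
2 1 7
3 0 4
5 6 8

Answer: 2 1 7
3 0 4
5 6 8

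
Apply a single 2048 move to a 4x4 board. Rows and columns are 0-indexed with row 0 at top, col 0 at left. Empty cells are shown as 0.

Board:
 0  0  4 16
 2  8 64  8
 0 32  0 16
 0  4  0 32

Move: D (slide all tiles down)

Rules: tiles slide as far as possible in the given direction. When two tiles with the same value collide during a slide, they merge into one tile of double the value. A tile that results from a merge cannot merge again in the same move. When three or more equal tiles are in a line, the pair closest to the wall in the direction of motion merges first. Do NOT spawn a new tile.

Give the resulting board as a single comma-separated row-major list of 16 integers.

Slide down:
col 0: [0, 2, 0, 0] -> [0, 0, 0, 2]
col 1: [0, 8, 32, 4] -> [0, 8, 32, 4]
col 2: [4, 64, 0, 0] -> [0, 0, 4, 64]
col 3: [16, 8, 16, 32] -> [16, 8, 16, 32]

Answer: 0, 0, 0, 16, 0, 8, 0, 8, 0, 32, 4, 16, 2, 4, 64, 32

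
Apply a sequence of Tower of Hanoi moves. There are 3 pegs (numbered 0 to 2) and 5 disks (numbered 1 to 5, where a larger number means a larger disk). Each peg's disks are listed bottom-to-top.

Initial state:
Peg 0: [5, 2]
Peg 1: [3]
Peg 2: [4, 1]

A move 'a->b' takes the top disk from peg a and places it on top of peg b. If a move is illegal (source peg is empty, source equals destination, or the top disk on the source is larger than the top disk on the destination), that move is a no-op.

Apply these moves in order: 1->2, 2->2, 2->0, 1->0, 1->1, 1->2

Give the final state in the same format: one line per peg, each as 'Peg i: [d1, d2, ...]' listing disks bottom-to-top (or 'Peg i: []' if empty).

Answer: Peg 0: [5, 2, 1]
Peg 1: []
Peg 2: [4, 3]

Derivation:
After move 1 (1->2):
Peg 0: [5, 2]
Peg 1: [3]
Peg 2: [4, 1]

After move 2 (2->2):
Peg 0: [5, 2]
Peg 1: [3]
Peg 2: [4, 1]

After move 3 (2->0):
Peg 0: [5, 2, 1]
Peg 1: [3]
Peg 2: [4]

After move 4 (1->0):
Peg 0: [5, 2, 1]
Peg 1: [3]
Peg 2: [4]

After move 5 (1->1):
Peg 0: [5, 2, 1]
Peg 1: [3]
Peg 2: [4]

After move 6 (1->2):
Peg 0: [5, 2, 1]
Peg 1: []
Peg 2: [4, 3]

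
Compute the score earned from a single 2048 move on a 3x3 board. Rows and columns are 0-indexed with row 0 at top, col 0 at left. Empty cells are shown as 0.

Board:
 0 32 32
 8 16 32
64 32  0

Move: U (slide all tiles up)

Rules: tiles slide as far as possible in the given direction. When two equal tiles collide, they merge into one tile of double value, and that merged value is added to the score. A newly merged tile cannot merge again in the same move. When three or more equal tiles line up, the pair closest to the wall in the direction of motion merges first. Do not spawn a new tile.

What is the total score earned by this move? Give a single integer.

Slide up:
col 0: [0, 8, 64] -> [8, 64, 0]  score +0 (running 0)
col 1: [32, 16, 32] -> [32, 16, 32]  score +0 (running 0)
col 2: [32, 32, 0] -> [64, 0, 0]  score +64 (running 64)
Board after move:
 8 32 64
64 16  0
 0 32  0

Answer: 64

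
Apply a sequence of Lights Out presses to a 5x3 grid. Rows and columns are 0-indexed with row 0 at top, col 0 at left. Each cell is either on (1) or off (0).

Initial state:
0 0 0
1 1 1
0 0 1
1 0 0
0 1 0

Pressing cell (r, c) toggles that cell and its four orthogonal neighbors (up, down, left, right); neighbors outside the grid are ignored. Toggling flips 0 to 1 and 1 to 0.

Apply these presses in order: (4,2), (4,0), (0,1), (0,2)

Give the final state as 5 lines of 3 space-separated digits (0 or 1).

Answer: 1 0 0
1 0 0
0 0 1
0 0 1
1 1 1

Derivation:
After press 1 at (4,2):
0 0 0
1 1 1
0 0 1
1 0 1
0 0 1

After press 2 at (4,0):
0 0 0
1 1 1
0 0 1
0 0 1
1 1 1

After press 3 at (0,1):
1 1 1
1 0 1
0 0 1
0 0 1
1 1 1

After press 4 at (0,2):
1 0 0
1 0 0
0 0 1
0 0 1
1 1 1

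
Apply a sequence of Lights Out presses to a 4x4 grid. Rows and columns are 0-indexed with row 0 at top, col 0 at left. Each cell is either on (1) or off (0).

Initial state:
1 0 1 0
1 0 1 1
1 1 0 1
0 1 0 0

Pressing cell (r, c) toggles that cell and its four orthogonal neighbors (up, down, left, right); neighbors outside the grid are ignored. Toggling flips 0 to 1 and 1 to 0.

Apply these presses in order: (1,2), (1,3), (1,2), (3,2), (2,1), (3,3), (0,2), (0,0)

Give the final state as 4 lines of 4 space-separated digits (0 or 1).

Answer: 0 0 0 0
0 1 1 0
0 0 0 1
0 1 0 0

Derivation:
After press 1 at (1,2):
1 0 0 0
1 1 0 0
1 1 1 1
0 1 0 0

After press 2 at (1,3):
1 0 0 1
1 1 1 1
1 1 1 0
0 1 0 0

After press 3 at (1,2):
1 0 1 1
1 0 0 0
1 1 0 0
0 1 0 0

After press 4 at (3,2):
1 0 1 1
1 0 0 0
1 1 1 0
0 0 1 1

After press 5 at (2,1):
1 0 1 1
1 1 0 0
0 0 0 0
0 1 1 1

After press 6 at (3,3):
1 0 1 1
1 1 0 0
0 0 0 1
0 1 0 0

After press 7 at (0,2):
1 1 0 0
1 1 1 0
0 0 0 1
0 1 0 0

After press 8 at (0,0):
0 0 0 0
0 1 1 0
0 0 0 1
0 1 0 0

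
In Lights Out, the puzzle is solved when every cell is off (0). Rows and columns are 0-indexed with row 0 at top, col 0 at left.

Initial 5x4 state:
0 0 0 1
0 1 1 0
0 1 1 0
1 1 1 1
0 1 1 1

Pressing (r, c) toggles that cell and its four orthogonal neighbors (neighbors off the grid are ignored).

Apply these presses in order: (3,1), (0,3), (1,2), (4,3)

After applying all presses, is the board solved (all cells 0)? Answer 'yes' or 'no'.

After press 1 at (3,1):
0 0 0 1
0 1 1 0
0 0 1 0
0 0 0 1
0 0 1 1

After press 2 at (0,3):
0 0 1 0
0 1 1 1
0 0 1 0
0 0 0 1
0 0 1 1

After press 3 at (1,2):
0 0 0 0
0 0 0 0
0 0 0 0
0 0 0 1
0 0 1 1

After press 4 at (4,3):
0 0 0 0
0 0 0 0
0 0 0 0
0 0 0 0
0 0 0 0

Lights still on: 0

Answer: yes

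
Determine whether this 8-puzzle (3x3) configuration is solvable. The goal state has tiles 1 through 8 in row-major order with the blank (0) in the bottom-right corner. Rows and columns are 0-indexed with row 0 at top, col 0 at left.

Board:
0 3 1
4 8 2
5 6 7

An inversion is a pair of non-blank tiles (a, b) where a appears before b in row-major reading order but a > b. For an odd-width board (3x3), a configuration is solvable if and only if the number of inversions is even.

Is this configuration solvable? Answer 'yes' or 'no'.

Answer: no

Derivation:
Inversions (pairs i<j in row-major order where tile[i] > tile[j] > 0): 7
7 is odd, so the puzzle is not solvable.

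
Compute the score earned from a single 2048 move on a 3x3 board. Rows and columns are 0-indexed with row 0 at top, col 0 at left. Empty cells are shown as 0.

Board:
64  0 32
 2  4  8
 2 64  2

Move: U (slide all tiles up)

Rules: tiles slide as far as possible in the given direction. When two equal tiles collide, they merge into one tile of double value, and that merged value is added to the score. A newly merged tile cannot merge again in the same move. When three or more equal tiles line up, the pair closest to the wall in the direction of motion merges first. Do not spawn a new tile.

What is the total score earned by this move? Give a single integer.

Slide up:
col 0: [64, 2, 2] -> [64, 4, 0]  score +4 (running 4)
col 1: [0, 4, 64] -> [4, 64, 0]  score +0 (running 4)
col 2: [32, 8, 2] -> [32, 8, 2]  score +0 (running 4)
Board after move:
64  4 32
 4 64  8
 0  0  2

Answer: 4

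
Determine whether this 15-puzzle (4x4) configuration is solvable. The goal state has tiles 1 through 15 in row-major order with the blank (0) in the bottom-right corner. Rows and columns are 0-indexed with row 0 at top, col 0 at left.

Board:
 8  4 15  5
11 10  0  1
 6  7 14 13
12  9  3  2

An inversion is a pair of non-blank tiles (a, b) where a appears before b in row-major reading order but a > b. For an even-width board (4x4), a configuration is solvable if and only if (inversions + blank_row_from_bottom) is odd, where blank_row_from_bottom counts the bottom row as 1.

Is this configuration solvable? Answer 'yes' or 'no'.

Answer: no

Derivation:
Inversions: 57
Blank is in row 1 (0-indexed from top), which is row 3 counting from the bottom (bottom = 1).
57 + 3 = 60, which is even, so the puzzle is not solvable.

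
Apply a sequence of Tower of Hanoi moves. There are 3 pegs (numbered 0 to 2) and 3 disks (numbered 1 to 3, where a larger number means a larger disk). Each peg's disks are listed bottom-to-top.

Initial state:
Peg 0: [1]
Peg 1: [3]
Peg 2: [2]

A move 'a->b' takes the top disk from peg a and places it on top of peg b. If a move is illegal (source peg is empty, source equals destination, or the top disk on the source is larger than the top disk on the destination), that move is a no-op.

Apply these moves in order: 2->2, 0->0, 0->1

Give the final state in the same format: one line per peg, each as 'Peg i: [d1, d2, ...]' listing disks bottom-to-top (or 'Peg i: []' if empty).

Answer: Peg 0: []
Peg 1: [3, 1]
Peg 2: [2]

Derivation:
After move 1 (2->2):
Peg 0: [1]
Peg 1: [3]
Peg 2: [2]

After move 2 (0->0):
Peg 0: [1]
Peg 1: [3]
Peg 2: [2]

After move 3 (0->1):
Peg 0: []
Peg 1: [3, 1]
Peg 2: [2]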